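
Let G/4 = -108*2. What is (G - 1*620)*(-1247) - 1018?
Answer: 1849530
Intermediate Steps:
G = -864 (G = 4*(-108*2) = 4*(-216) = -864)
(G - 1*620)*(-1247) - 1018 = (-864 - 1*620)*(-1247) - 1018 = (-864 - 620)*(-1247) - 1018 = -1484*(-1247) - 1018 = 1850548 - 1018 = 1849530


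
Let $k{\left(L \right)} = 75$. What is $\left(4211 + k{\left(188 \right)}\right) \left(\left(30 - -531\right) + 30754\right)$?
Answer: $134216090$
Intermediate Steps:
$\left(4211 + k{\left(188 \right)}\right) \left(\left(30 - -531\right) + 30754\right) = \left(4211 + 75\right) \left(\left(30 - -531\right) + 30754\right) = 4286 \left(\left(30 + 531\right) + 30754\right) = 4286 \left(561 + 30754\right) = 4286 \cdot 31315 = 134216090$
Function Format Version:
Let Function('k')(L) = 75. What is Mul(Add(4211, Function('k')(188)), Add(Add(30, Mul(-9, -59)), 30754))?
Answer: 134216090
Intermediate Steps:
Mul(Add(4211, Function('k')(188)), Add(Add(30, Mul(-9, -59)), 30754)) = Mul(Add(4211, 75), Add(Add(30, Mul(-9, -59)), 30754)) = Mul(4286, Add(Add(30, 531), 30754)) = Mul(4286, Add(561, 30754)) = Mul(4286, 31315) = 134216090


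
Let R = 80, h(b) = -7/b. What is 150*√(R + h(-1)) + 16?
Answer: 16 + 150*√87 ≈ 1415.1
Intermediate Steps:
150*√(R + h(-1)) + 16 = 150*√(80 - 7/(-1)) + 16 = 150*√(80 - 7*(-1)) + 16 = 150*√(80 + 7) + 16 = 150*√87 + 16 = 16 + 150*√87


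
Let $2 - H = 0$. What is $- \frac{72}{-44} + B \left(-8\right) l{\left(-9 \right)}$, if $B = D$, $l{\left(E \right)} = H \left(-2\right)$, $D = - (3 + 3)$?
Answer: $- \frac{2094}{11} \approx -190.36$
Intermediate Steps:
$H = 2$ ($H = 2 - 0 = 2 + 0 = 2$)
$D = -6$ ($D = \left(-1\right) 6 = -6$)
$l{\left(E \right)} = -4$ ($l{\left(E \right)} = 2 \left(-2\right) = -4$)
$B = -6$
$- \frac{72}{-44} + B \left(-8\right) l{\left(-9 \right)} = - \frac{72}{-44} + \left(-6\right) \left(-8\right) \left(-4\right) = \left(-72\right) \left(- \frac{1}{44}\right) + 48 \left(-4\right) = \frac{18}{11} - 192 = - \frac{2094}{11}$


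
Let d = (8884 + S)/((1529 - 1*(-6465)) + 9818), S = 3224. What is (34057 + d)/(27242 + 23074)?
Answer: 37914712/56014287 ≈ 0.67688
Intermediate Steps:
d = 3027/4453 (d = (8884 + 3224)/((1529 - 1*(-6465)) + 9818) = 12108/((1529 + 6465) + 9818) = 12108/(7994 + 9818) = 12108/17812 = 12108*(1/17812) = 3027/4453 ≈ 0.67977)
(34057 + d)/(27242 + 23074) = (34057 + 3027/4453)/(27242 + 23074) = (151658848/4453)/50316 = (151658848/4453)*(1/50316) = 37914712/56014287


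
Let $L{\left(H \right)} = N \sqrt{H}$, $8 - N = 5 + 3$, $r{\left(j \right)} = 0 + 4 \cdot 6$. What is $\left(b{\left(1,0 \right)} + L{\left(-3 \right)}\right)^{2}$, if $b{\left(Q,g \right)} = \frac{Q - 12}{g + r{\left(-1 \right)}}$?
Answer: $\frac{121}{576} \approx 0.21007$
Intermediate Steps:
$r{\left(j \right)} = 24$ ($r{\left(j \right)} = 0 + 24 = 24$)
$N = 0$ ($N = 8 - \left(5 + 3\right) = 8 - 8 = 0$)
$L{\left(H \right)} = 0$ ($L{\left(H \right)} = 0 \sqrt{H} = 0$)
$b{\left(Q,g \right)} = \frac{-12 + Q}{24 + g}$ ($b{\left(Q,g \right)} = \frac{Q - 12}{g + 24} = \frac{-12 + Q}{24 + g}$)
$\left(b{\left(1,0 \right)} + L{\left(-3 \right)}\right)^{2} = \left(\frac{-12 + 1}{24 + 0} + 0\right)^{2} = \left(\frac{1}{24} \left(-11\right) + 0\right)^{2} = \left(- \frac{11}{24} + 0\right)^{2} = \left(- \frac{11}{24}\right)^{2} = \frac{121}{576}$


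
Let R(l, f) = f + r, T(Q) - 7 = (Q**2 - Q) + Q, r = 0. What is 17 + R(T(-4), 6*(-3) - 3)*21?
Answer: -424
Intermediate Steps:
T(Q) = 7 + Q**2 (T(Q) = 7 + ((Q**2 - Q) + Q) = 7 + Q**2)
R(l, f) = f (R(l, f) = f + 0 = f)
17 + R(T(-4), 6*(-3) - 3)*21 = 17 + (6*(-3) - 3)*21 = 17 + (-18 - 3)*21 = 17 - 21*21 = 17 - 441 = -424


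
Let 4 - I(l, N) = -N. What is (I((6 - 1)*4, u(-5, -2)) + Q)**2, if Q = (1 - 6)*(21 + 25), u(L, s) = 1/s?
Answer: 205209/4 ≈ 51302.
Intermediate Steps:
I(l, N) = 4 + N (I(l, N) = 4 - (-1)*N = 4 + N)
Q = -230 (Q = -5*46 = -230)
(I((6 - 1)*4, u(-5, -2)) + Q)**2 = ((4 + 1/(-2)) - 230)**2 = ((4 - 1/2) - 230)**2 = (7/2 - 230)**2 = (-453/2)**2 = 205209/4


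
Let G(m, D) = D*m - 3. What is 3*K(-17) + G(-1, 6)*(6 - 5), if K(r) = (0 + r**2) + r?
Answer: 807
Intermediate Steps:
G(m, D) = -3 + D*m
K(r) = r + r**2 (K(r) = r**2 + r = r + r**2)
3*K(-17) + G(-1, 6)*(6 - 5) = 3*(-17*(1 - 17)) + (-3 + 6*(-1))*(6 - 5) = 3*(-17*(-16)) + (-3 - 6)*1 = 3*272 - 9*1 = 816 - 9 = 807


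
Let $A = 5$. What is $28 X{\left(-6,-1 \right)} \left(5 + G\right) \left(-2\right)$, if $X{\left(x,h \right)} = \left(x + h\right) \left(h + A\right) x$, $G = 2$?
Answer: $-65856$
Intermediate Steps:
$X{\left(x,h \right)} = x \left(5 + h\right) \left(h + x\right)$ ($X{\left(x,h \right)} = \left(x + h\right) \left(h + 5\right) x = \left(h + x\right) \left(5 + h\right) x = \left(5 + h\right) \left(h + x\right) x = x \left(5 + h\right) \left(h + x\right)$)
$28 X{\left(-6,-1 \right)} \left(5 + G\right) \left(-2\right) = 28 \left(- 6 \left(\left(-1\right)^{2} + 5 \left(-1\right) + 5 \left(-6\right) - -6\right)\right) \left(5 + 2\right) \left(-2\right) = 28 \left(- 6 \left(1 - 5 - 30 + 6\right)\right) 7 \left(-2\right) = 28 \left(\left(-6\right) \left(-28\right)\right) \left(-14\right) = 28 \cdot 168 \left(-14\right) = 4704 \left(-14\right) = -65856$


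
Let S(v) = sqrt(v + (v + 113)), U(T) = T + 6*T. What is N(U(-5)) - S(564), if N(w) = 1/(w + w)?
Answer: -1/70 - sqrt(1241) ≈ -35.242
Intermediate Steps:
U(T) = 7*T
S(v) = sqrt(113 + 2*v) (S(v) = sqrt(v + (113 + v)) = sqrt(113 + 2*v))
N(w) = 1/(2*w)
N(U(-5)) - S(564) = 1/(2*((7*(-5)))) - sqrt(113 + 2*564) = (1/2)/(-35) - sqrt(113 + 1128) = (1/2)*(-1/35) - sqrt(1241) = -1/70 - sqrt(1241)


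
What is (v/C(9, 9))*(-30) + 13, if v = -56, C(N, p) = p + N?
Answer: 319/3 ≈ 106.33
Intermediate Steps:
C(N, p) = N + p
(v/C(9, 9))*(-30) + 13 = -56/(9 + 9)*(-30) + 13 = -56/18*(-30) + 13 = -56*1/18*(-30) + 13 = -28/9*(-30) + 13 = 280/3 + 13 = 319/3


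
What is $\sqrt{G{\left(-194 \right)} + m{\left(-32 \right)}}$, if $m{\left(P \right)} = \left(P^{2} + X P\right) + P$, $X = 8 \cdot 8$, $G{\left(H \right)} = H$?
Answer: $25 i \sqrt{2} \approx 35.355 i$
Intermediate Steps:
$X = 64$
$m{\left(P \right)} = P^{2} + 65 P$ ($m{\left(P \right)} = \left(P^{2} + 64 P\right) + P = P^{2} + 65 P$)
$\sqrt{G{\left(-194 \right)} + m{\left(-32 \right)}} = \sqrt{-194 - 32 \left(65 - 32\right)} = \sqrt{-194 - 1056} = \sqrt{-1250} = 25 i \sqrt{2}$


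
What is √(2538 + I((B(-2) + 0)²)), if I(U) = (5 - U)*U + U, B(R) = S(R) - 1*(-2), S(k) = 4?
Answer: 27*√2 ≈ 38.184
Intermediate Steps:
B(R) = 6 (B(R) = 4 - 1*(-2) = 4 + 2 = 6)
I(U) = U + U*(5 - U) (I(U) = U*(5 - U) + U = U + U*(5 - U))
√(2538 + I((B(-2) + 0)²)) = √(2538 + (6 + 0)²*(6 - (6 + 0)²)) = √(2538 + 6²*(6 - 1*6²)) = √(2538 + 36*(6 - 1*36)) = √(2538 + 36*(6 - 36)) = √(2538 + 36*(-30)) = √(2538 - 1080) = √1458 = 27*√2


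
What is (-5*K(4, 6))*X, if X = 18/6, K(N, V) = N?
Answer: -60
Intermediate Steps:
X = 3 (X = 18*(⅙) = 3)
(-5*K(4, 6))*X = -5*4*3 = -20*3 = -60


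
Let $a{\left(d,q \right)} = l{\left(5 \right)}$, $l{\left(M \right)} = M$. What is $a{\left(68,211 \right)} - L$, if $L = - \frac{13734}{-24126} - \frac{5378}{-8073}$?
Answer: $\frac{122203630}{32461533} \approx 3.7646$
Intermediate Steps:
$a{\left(d,q \right)} = 5$
$L = \frac{40104035}{32461533}$ ($L = \left(-13734\right) \left(- \frac{1}{24126}\right) - - \frac{5378}{8073} = \frac{2289}{4021} + \frac{5378}{8073} = \frac{40104035}{32461533} \approx 1.2354$)
$a{\left(68,211 \right)} - L = 5 - \frac{40104035}{32461533} = \frac{122203630}{32461533}$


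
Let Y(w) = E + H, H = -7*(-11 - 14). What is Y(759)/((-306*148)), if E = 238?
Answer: -413/45288 ≈ -0.0091194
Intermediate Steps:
H = 175 (H = -7*(-25) = 175)
Y(w) = 413 (Y(w) = 238 + 175 = 413)
Y(759)/((-306*148)) = 413/((-306*148)) = 413/(-45288) = 413*(-1/45288) = -413/45288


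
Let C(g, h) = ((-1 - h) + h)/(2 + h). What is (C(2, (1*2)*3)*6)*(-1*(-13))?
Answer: -39/4 ≈ -9.7500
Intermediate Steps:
C(g, h) = -1/(2 + h)
(C(2, (1*2)*3)*6)*(-1*(-13)) = (-1/(2 + (1*2)*3)*6)*(-1*(-13)) = (-1/(2 + 2*3)*6)*13 = (-1/(2 + 6)*6)*13 = (-1/8*6)*13 = (-1*⅛*6)*13 = -⅛*6*13 = -¾*13 = -39/4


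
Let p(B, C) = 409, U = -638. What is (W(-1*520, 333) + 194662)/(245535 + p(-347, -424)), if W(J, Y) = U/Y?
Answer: 8102726/10237419 ≈ 0.79148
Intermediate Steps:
W(J, Y) = -638/Y
(W(-1*520, 333) + 194662)/(245535 + p(-347, -424)) = (-638/333 + 194662)/(245535 + 409) = (-638*1/333 + 194662)/245944 = (-638/333 + 194662)*(1/245944) = (64821808/333)*(1/245944) = 8102726/10237419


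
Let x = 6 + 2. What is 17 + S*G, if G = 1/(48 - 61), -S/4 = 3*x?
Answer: 317/13 ≈ 24.385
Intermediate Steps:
x = 8
S = -96 (S = -12*8 = -4*24 = -96)
G = -1/13 (G = 1/(-13) = -1/13 ≈ -0.076923)
17 + S*G = 17 - 96*(-1/13) = 17 + 96/13 = 317/13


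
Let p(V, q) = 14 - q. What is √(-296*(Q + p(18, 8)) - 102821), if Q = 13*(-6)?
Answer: I*√81509 ≈ 285.5*I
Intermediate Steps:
Q = -78
√(-296*(Q + p(18, 8)) - 102821) = √(-296*(-78 + (14 - 1*8)) - 102821) = √(-296*(-78 + (14 - 8)) - 102821) = √(-296*(-78 + 6) - 102821) = √(-296*(-72) - 102821) = √(21312 - 102821) = √(-81509) = I*√81509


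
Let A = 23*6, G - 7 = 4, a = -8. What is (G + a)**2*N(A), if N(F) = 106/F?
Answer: 159/23 ≈ 6.9130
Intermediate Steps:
G = 11 (G = 7 + 4 = 11)
A = 138
(G + a)**2*N(A) = (11 - 8)**2*(106/138) = 3**2*(106*(1/138)) = 9*(53/69) = 159/23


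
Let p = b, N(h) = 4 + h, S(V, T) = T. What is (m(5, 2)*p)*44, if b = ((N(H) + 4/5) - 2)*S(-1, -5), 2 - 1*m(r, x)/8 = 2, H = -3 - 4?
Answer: 0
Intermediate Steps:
H = -7
m(r, x) = 0 (m(r, x) = 16 - 8*2 = 16 - 16 = 0)
b = 21 (b = (((4 - 7) + 4/5) - 2)*(-5) = ((-3 + 4*(⅕)) - 2)*(-5) = ((-3 + ⅘) - 2)*(-5) = (-11/5 - 2)*(-5) = -21/5*(-5) = 21)
p = 21
(m(5, 2)*p)*44 = (0*21)*44 = 0*44 = 0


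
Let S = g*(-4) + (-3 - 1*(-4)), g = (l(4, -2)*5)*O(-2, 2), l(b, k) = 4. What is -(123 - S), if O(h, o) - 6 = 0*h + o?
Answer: -762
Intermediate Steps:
O(h, o) = 6 + o (O(h, o) = 6 + (0*h + o) = 6 + (0 + o) = 6 + o)
g = 160 (g = (4*5)*(6 + 2) = 20*8 = 160)
S = -639 (S = 160*(-4) + (-3 - 1*(-4)) = -640 + (-3 + 4) = -640 + 1 = -639)
-(123 - S) = -(123 - 1*(-639)) = -(123 + 639) = -1*762 = -762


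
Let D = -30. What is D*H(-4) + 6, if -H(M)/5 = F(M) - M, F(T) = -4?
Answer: 6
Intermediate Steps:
H(M) = 20 + 5*M (H(M) = -5*(-4 - M) = 20 + 5*M)
D*H(-4) + 6 = -30*(20 + 5*(-4)) + 6 = -30*(20 - 20) + 6 = -30*0 + 6 = 0 + 6 = 6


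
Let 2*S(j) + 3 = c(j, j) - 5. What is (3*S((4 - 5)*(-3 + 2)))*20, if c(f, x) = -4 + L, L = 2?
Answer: -300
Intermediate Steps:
c(f, x) = -2 (c(f, x) = -4 + 2 = -2)
S(j) = -5 (S(j) = -3/2 + (-2 - 5)/2 = -3/2 + (½)*(-7) = -3/2 - 7/2 = -5)
(3*S((4 - 5)*(-3 + 2)))*20 = (3*(-5))*20 = -15*20 = -300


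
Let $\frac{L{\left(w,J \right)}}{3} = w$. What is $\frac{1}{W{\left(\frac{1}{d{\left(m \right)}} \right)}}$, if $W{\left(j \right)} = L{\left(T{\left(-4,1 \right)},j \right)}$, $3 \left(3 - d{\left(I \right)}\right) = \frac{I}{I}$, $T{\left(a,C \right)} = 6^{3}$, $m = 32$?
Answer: $\frac{1}{648} \approx 0.0015432$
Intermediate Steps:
$T{\left(a,C \right)} = 216$
$L{\left(w,J \right)} = 3 w$
$d{\left(I \right)} = \frac{8}{3}$ ($d{\left(I \right)} = 3 - \frac{I \frac{1}{I}}{3} = 3 - \frac{1}{3} = \frac{8}{3}$)
$W{\left(j \right)} = 648$ ($W{\left(j \right)} = 3 \cdot 216 = 648$)
$\frac{1}{W{\left(\frac{1}{d{\left(m \right)}} \right)}} = \frac{1}{648}$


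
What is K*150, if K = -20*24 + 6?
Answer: -71100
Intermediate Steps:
K = -474 (K = -480 + 6 = -474)
K*150 = -474*150 = -71100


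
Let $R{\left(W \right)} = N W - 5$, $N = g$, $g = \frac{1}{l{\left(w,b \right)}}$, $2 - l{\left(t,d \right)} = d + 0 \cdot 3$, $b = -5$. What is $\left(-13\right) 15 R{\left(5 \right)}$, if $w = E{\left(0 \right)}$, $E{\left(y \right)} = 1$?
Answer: $\frac{5850}{7} \approx 835.71$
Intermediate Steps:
$w = 1$
$l{\left(t,d \right)} = 2 - d$ ($l{\left(t,d \right)} = 2 - \left(d + 0 \cdot 3\right) = 2 - \left(d + 0\right) = 2 - d$)
$g = \frac{1}{7}$ ($g = \frac{1}{2 - -5} = \frac{1}{2 + 5} = \frac{1}{7} \approx 0.14286$)
$N = \frac{1}{7} \approx 0.14286$
$R{\left(W \right)} = -5 + \frac{W}{7}$ ($R{\left(W \right)} = \frac{W}{7} - 5 = -5 + \frac{W}{7}$)
$\left(-13\right) 15 R{\left(5 \right)} = \left(-13\right) 15 \left(-5 + \frac{1}{7} \cdot 5\right) = - 195 \left(-5 + \frac{5}{7}\right) = \left(-195\right) \left(- \frac{30}{7}\right) = \frac{5850}{7}$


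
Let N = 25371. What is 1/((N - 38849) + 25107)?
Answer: 1/11629 ≈ 8.5992e-5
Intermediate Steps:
1/((N - 38849) + 25107) = 1/((25371 - 38849) + 25107) = 1/(-13478 + 25107) = 1/11629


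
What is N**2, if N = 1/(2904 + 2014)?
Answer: 1/24186724 ≈ 4.1345e-8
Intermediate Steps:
N = 1/4918 ≈ 0.00020333
N**2 = (1/4918)**2 = 1/24186724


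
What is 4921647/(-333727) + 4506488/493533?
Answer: -925058488075/164705287491 ≈ -5.6164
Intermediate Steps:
4921647/(-333727) + 4506488/493533 = 4921647*(-1/333727) + 4506488*(1/493533) = -4921647/333727 + 4506488/493533 = -925058488075/164705287491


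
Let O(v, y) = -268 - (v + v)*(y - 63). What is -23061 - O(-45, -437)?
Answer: 22207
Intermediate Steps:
O(v, y) = -268 - 2*v*(-63 + y)
-23061 - O(-45, -437) = -23061 - (-268 + 126*(-45) - 2*(-45)*(-437)) = -23061 - (-268 - 5670 - 39330) = -23061 - 1*(-45268) = -23061 + 45268 = 22207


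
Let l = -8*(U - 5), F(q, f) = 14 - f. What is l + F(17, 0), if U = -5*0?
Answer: 54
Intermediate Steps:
U = 0
l = 40 (l = -8*(0 - 5) = -8*(-5) = 40)
l + F(17, 0) = 40 + (14 - 1*0) = 40 + (14 + 0) = 40 + 14 = 54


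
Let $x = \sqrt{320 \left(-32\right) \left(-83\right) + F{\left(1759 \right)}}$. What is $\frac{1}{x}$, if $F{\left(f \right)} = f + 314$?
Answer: $\frac{\sqrt{851993}}{851993} \approx 0.0010834$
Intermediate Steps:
$F{\left(f \right)} = 314 + f$
$x = \sqrt{851993}$ ($x = \sqrt{320 \left(-32\right) \left(-83\right) + \left(314 + 1759\right)} = \sqrt{\left(-10240\right) \left(-83\right) + 2073} = \sqrt{849920 + 2073} = \sqrt{851993} \approx 923.04$)
$\frac{1}{x} = \frac{1}{\sqrt{851993}} = \frac{\sqrt{851993}}{851993}$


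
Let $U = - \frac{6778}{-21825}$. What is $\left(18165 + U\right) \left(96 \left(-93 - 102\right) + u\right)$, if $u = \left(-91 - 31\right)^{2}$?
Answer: $- \frac{1520812515908}{21825} \approx -6.9682 \cdot 10^{7}$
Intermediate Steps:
$u = 14884$ ($u = \left(-122\right)^{2} = 14884$)
$U = \frac{6778}{21825}$ ($U = \left(-6778\right) \left(- \frac{1}{21825}\right) = \frac{6778}{21825} \approx 0.31056$)
$\left(18165 + U\right) \left(96 \left(-93 - 102\right) + u\right) = \left(18165 + \frac{6778}{21825}\right) \left(96 \left(-93 - 102\right) + 14884\right) = \frac{396457903 \left(96 \left(-195\right) + 14884\right)}{21825} = \frac{396457903 \left(-18720 + 14884\right)}{21825} = \frac{396457903}{21825} \left(-3836\right) = - \frac{1520812515908}{21825}$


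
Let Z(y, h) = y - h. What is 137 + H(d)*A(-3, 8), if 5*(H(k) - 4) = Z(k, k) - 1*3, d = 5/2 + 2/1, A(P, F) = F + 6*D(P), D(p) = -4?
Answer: 413/5 ≈ 82.600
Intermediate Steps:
A(P, F) = -24 + F (A(P, F) = F + 6*(-4) = F - 24 = -24 + F)
d = 9/2 (d = 5*(1/2) + 2*1 = 5/2 + 2 = 9/2 ≈ 4.5000)
H(k) = 17/5 (H(k) = 4 + ((k - k) - 1*3)/5 = 4 + (0 - 3)/5 = 4 + (1/5)*(-3) = 4 - 3/5 = 17/5)
137 + H(d)*A(-3, 8) = 137 + 17*(-24 + 8)/5 = 137 + (17/5)*(-16) = 137 - 272/5 = 413/5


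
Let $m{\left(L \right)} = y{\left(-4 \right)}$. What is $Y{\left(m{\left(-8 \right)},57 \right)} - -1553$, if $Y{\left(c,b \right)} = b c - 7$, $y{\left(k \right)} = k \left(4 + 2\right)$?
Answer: $178$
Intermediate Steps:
$y{\left(k \right)} = 6 k$ ($y{\left(k \right)} = k 6 = 6 k$)
$m{\left(L \right)} = -24$ ($m{\left(L \right)} = 6 \left(-4\right) = -24$)
$Y{\left(c,b \right)} = -7 + b c$
$Y{\left(m{\left(-8 \right)},57 \right)} - -1553 = \left(-7 + 57 \left(-24\right)\right) - -1553 = \left(-7 - 1368\right) + 1553 = -1375 + 1553 = 178$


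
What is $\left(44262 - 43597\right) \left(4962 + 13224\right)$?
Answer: $12093690$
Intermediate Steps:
$\left(44262 - 43597\right) \left(4962 + 13224\right) = 665 \cdot 18186 = 12093690$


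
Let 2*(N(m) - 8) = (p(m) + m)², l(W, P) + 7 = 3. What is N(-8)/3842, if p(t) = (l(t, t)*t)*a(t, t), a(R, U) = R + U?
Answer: 67604/1921 ≈ 35.192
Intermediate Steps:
l(W, P) = -4 (l(W, P) = -7 + 3 = -4)
p(t) = -8*t² (p(t) = (-4*t)*(t + t) = (-4*t)*(2*t) = -8*t²)
N(m) = 8 + (m - 8*m²)²/2 (N(m) = 8 + (-8*m² + m)²/2 = 8 + (m - 8*m²)²/2)
N(-8)/3842 = (8 + (½)*(-8)²*(1 - 8*(-8))²)/3842 = (8 + (½)*64*(1 + 64)²)*(1/3842) = (8 + (½)*64*65²)*(1/3842) = (8 + (½)*64*4225)*(1/3842) = (8 + 135200)*(1/3842) = 135208*(1/3842) = 67604/1921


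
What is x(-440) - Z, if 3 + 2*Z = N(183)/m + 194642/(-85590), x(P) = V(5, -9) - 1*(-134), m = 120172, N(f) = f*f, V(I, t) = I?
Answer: 1455377865397/10285521480 ≈ 141.50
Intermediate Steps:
N(f) = f**2
x(P) = 139 (x(P) = 5 - 1*(-134) = 5 + 134 = 139)
Z = -25690379677/10285521480 (Z = -3/2 + (183**2/120172 + 194642/(-85590))/2 = -3/2 + (33489*(1/120172) + 194642*(-1/85590))/2 = -3/2 + (33489/120172 - 97321/42795)/2 = -3/2 + (1/2)*(-10262097457/5142760740) = -3/2 - 10262097457/10285521480 = -25690379677/10285521480 ≈ -2.4977)
x(-440) - Z = 139 - 1*(-25690379677/10285521480) = 139 + 25690379677/10285521480 = 1455377865397/10285521480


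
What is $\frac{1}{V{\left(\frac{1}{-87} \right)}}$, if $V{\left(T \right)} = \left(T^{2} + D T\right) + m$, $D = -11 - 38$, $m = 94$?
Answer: $\frac{7569}{715750} \approx 0.010575$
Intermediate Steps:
$D = -49$
$V{\left(T \right)} = 94 + T^{2} - 49 T$ ($V{\left(T \right)} = \left(T^{2} - 49 T\right) + 94 = 94 + T^{2} - 49 T$)
$\frac{1}{V{\left(\frac{1}{-87} \right)}} = \frac{1}{94 + \left(\frac{1}{-87}\right)^{2} - \frac{49}{-87}} = \frac{1}{94 + \left(- \frac{1}{87}\right)^{2} - - \frac{49}{87}} = \frac{1}{94 + \frac{1}{7569} + \frac{49}{87}} = \frac{1}{\frac{715750}{7569}} = \frac{7569}{715750}$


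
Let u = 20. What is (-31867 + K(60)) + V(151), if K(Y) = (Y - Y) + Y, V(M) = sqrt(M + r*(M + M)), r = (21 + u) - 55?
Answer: -31807 + 3*I*sqrt(453) ≈ -31807.0 + 63.851*I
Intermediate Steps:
r = -14 (r = (21 + 20) - 55 = 41 - 55 = -14)
V(M) = 3*sqrt(3)*sqrt(-M) (V(M) = sqrt(M - 14*(M + M)) = sqrt(M - 28*M) = sqrt(-27*M) = 3*sqrt(3)*sqrt(-M))
K(Y) = Y (K(Y) = 0 + Y = Y)
(-31867 + K(60)) + V(151) = (-31867 + 60) + 3*sqrt(3)*sqrt(-1*151) = -31807 + 3*sqrt(3)*sqrt(-151) = -31807 + 3*sqrt(3)*(I*sqrt(151)) = -31807 + 3*I*sqrt(453)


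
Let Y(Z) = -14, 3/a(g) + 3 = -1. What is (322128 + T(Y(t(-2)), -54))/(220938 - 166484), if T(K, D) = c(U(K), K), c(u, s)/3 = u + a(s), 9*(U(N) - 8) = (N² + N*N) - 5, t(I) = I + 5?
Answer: 1289115/217816 ≈ 5.9184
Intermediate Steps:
a(g) = -¾ (a(g) = 3/(-3 - 1) = 3/(-4) = 3*(-¼) = -¾)
t(I) = 5 + I
U(N) = 67/9 + 2*N²/9 (U(N) = 8 + ((N² + N*N) - 5)/9 = 8 + ((N² + N²) - 5)/9 = 8 + (2*N² - 5)/9 = 8 + (-5 + 2*N²)/9 = 8 + (-5/9 + 2*N²/9) = 67/9 + 2*N²/9)
c(u, s) = -9/4 + 3*u (c(u, s) = 3*(u - ¾) = 3*(-¾ + u) = -9/4 + 3*u)
T(K, D) = 241/12 + 2*K²/3 (T(K, D) = -9/4 + 3*(67/9 + 2*K²/9) = -9/4 + (67/3 + 2*K²/3) = 241/12 + 2*K²/3)
(322128 + T(Y(t(-2)), -54))/(220938 - 166484) = (322128 + (241/12 + (⅔)*(-14)²))/(220938 - 166484) = (322128 + (241/12 + (⅔)*196))/54454 = (322128 + (241/12 + 392/3))*(1/54454) = (322128 + 603/4)*(1/54454) = (1289115/4)*(1/54454) = 1289115/217816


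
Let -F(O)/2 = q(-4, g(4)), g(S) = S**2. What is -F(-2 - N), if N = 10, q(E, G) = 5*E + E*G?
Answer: -168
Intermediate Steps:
F(O) = 168 (F(O) = -(-8)*(5 + 4**2) = -(-8)*(5 + 16) = -(-8)*21 = -2*(-84) = 168)
-F(-2 - N) = -1*168 = -168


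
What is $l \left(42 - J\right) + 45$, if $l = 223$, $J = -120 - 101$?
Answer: $58694$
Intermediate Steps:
$J = -221$
$l \left(42 - J\right) + 45 = 223 \left(42 - -221\right) + 45 = 223 \left(42 + 221\right) + 45 = 223 \cdot 263 + 45 = 58649 + 45 = 58694$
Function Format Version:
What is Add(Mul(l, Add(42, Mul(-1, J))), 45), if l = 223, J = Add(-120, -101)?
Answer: 58694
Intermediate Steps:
J = -221
Add(Mul(l, Add(42, Mul(-1, J))), 45) = Add(Mul(223, Add(42, Mul(-1, -221))), 45) = Add(Mul(223, Add(42, 221)), 45) = Add(Mul(223, 263), 45) = Add(58649, 45) = 58694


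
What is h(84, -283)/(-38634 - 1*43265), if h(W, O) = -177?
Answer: 177/81899 ≈ 0.0021612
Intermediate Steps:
h(84, -283)/(-38634 - 1*43265) = -177/(-38634 - 1*43265) = -177/(-38634 - 43265) = -177/(-81899) = -177*(-1/81899) = 177/81899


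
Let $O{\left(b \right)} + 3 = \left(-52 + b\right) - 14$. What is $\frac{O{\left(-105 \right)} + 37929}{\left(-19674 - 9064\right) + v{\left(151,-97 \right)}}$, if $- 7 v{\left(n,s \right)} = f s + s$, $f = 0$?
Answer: $- \frac{29365}{22341} \approx -1.3144$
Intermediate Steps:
$O{\left(b \right)} = -69 + b$ ($O{\left(b \right)} = -3 + \left(\left(-52 + b\right) - 14\right) = -3 + \left(-66 + b\right) = -69 + b$)
$v{\left(n,s \right)} = - \frac{s}{7}$ ($v{\left(n,s \right)} = - \frac{0 s + s}{7} = - \frac{0 + s}{7} = - \frac{s}{7}$)
$\frac{O{\left(-105 \right)} + 37929}{\left(-19674 - 9064\right) + v{\left(151,-97 \right)}} = \frac{\left(-69 - 105\right) + 37929}{\left(-19674 - 9064\right) - - \frac{97}{7}} = \frac{-174 + 37929}{-28738 + \frac{97}{7}} = \frac{37755}{- \frac{201069}{7}} = 37755 \left(- \frac{7}{201069}\right) = - \frac{29365}{22341}$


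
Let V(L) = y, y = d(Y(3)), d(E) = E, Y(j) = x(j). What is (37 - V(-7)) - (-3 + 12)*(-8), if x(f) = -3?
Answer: 112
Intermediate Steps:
Y(j) = -3
y = -3
V(L) = -3
(37 - V(-7)) - (-3 + 12)*(-8) = (37 - 1*(-3)) - (-3 + 12)*(-8) = (37 + 3) - 9*(-8) = 40 - 1*(-72) = 40 + 72 = 112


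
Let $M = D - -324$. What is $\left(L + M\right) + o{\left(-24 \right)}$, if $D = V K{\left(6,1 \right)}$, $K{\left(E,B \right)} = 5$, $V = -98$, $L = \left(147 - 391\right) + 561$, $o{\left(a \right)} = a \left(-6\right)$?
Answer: $295$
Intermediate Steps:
$o{\left(a \right)} = - 6 a$
$L = 317$ ($L = -244 + 561 = 317$)
$D = -490$ ($D = \left(-98\right) 5 = -490$)
$M = -166$ ($M = -490 - -324 = -490 + 324 = -166$)
$\left(L + M\right) + o{\left(-24 \right)} = \left(317 - 166\right) - -144 = 151 + 144 = 295$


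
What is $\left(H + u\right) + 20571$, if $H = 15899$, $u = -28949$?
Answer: $7521$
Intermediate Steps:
$\left(H + u\right) + 20571 = \left(15899 - 28949\right) + 20571 = -13050 + 20571 = 7521$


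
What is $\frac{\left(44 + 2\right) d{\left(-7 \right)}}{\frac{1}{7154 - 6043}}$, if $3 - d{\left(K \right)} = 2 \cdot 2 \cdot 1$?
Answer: $-51106$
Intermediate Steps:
$d{\left(K \right)} = -1$ ($d{\left(K \right)} = 3 - 2 \cdot 2 \cdot 1 = 3 - 4 \cdot 1 = 3 - 4 = -1$)
$\frac{\left(44 + 2\right) d{\left(-7 \right)}}{\frac{1}{7154 - 6043}} = \frac{\left(44 + 2\right) \left(-1\right)}{\frac{1}{7154 - 6043}} = \frac{46 \left(-1\right)}{\frac{1}{1111}} = - 46 \frac{1}{\frac{1}{1111}} = \left(-46\right) 1111 = -51106$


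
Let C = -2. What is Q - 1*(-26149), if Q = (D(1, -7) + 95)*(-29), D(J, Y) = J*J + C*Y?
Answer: 22959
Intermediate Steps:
D(J, Y) = J² - 2*Y (D(J, Y) = J*J - 2*Y = J² - 2*Y)
Q = -3190 (Q = ((1² - 2*(-7)) + 95)*(-29) = ((1 + 14) + 95)*(-29) = (15 + 95)*(-29) = 110*(-29) = -3190)
Q - 1*(-26149) = -3190 - 1*(-26149) = -3190 + 26149 = 22959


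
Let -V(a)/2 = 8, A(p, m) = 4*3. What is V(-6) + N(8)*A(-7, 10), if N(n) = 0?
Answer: -16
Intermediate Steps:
A(p, m) = 12
V(a) = -16 (V(a) = -2*8 = -16)
V(-6) + N(8)*A(-7, 10) = -16 + 0*12 = -16 + 0 = -16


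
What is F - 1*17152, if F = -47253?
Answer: -64405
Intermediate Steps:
F - 1*17152 = -47253 - 1*17152 = -47253 - 17152 = -64405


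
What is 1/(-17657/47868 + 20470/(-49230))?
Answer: -78551388/61637069 ≈ -1.2744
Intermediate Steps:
1/(-17657/47868 + 20470/(-49230)) = 1/(-17657*1/47868 + 20470*(-1/49230)) = 1/(-17657/47868 - 2047/4923) = 1/(-61637069/78551388) = -78551388/61637069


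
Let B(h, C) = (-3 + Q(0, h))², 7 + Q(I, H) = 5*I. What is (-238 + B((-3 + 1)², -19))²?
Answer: 19044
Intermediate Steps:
Q(I, H) = -7 + 5*I
B(h, C) = 100 (B(h, C) = (-3 + (-7 + 5*0))² = (-3 + (-7 + 0))² = (-3 - 7)² = (-10)² = 100)
(-238 + B((-3 + 1)², -19))² = (-238 + 100)² = (-138)² = 19044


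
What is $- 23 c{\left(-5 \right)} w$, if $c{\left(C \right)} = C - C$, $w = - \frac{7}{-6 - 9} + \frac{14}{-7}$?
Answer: $0$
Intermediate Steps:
$w = - \frac{23}{15}$ ($w = - \frac{7}{-15} + 14 \left(- \frac{1}{7}\right) = \left(-7\right) \left(- \frac{1}{15}\right) - 2 = \frac{7}{15} - 2 = - \frac{23}{15} \approx -1.5333$)
$c{\left(C \right)} = 0$
$- 23 c{\left(-5 \right)} w = \left(-23\right) 0 \left(- \frac{23}{15}\right) = 0 \left(- \frac{23}{15}\right) = 0$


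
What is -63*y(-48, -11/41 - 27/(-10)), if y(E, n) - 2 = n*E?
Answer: 1481634/205 ≈ 7227.5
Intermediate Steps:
y(E, n) = 2 + E*n (y(E, n) = 2 + n*E = 2 + E*n)
-63*y(-48, -11/41 - 27/(-10)) = -63*(2 - 48*(-11/41 - 27/(-10))) = -63*(2 - 48*(-11*1/41 - 27*(-1/10))) = -63*(2 - 48*(-11/41 + 27/10)) = -63*(2 - 48*997/410) = -63*(2 - 23928/205) = -63*(-23518/205) = 1481634/205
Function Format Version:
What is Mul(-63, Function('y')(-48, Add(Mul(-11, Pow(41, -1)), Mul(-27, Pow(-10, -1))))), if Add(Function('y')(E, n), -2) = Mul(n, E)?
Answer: Rational(1481634, 205) ≈ 7227.5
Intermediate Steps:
Function('y')(E, n) = Add(2, Mul(E, n)) (Function('y')(E, n) = Add(2, Mul(n, E)) = Add(2, Mul(E, n)))
Mul(-63, Function('y')(-48, Add(Mul(-11, Pow(41, -1)), Mul(-27, Pow(-10, -1))))) = Mul(-63, Add(2, Mul(-48, Add(Mul(-11, Pow(41, -1)), Mul(-27, Pow(-10, -1)))))) = Mul(-63, Add(2, Mul(-48, Add(Mul(-11, Rational(1, 41)), Mul(-27, Rational(-1, 10)))))) = Mul(-63, Add(2, Mul(-48, Add(Rational(-11, 41), Rational(27, 10))))) = Mul(-63, Add(2, Mul(-48, Rational(997, 410)))) = Mul(-63, Add(2, Rational(-23928, 205))) = Mul(-63, Rational(-23518, 205)) = Rational(1481634, 205)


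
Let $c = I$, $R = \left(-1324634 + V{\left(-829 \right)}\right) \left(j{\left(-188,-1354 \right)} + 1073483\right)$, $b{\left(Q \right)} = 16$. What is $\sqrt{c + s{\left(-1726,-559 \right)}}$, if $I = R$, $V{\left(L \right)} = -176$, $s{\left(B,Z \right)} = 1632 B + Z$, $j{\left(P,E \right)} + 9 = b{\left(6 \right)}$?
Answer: $i \sqrt{1422173104291} \approx 1.1925 \cdot 10^{6} i$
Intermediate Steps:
$j{\left(P,E \right)} = 7$ ($j{\left(P,E \right)} = -9 + 16 = 7$)
$s{\left(B,Z \right)} = Z + 1632 B$
$R = -1422170286900$ ($R = \left(-1324634 - 176\right) \left(7 + 1073483\right) = \left(-1324810\right) 1073490 = -1422170286900$)
$I = -1422170286900$
$c = -1422170286900$
$\sqrt{c + s{\left(-1726,-559 \right)}} = \sqrt{-1422170286900 + \left(-559 + 1632 \left(-1726\right)\right)} = \sqrt{-1422170286900 - 2817391} = \sqrt{-1422173104291} = i \sqrt{1422173104291}$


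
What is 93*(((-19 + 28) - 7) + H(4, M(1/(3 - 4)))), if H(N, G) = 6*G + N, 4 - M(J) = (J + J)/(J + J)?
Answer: 2232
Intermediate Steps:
M(J) = 3 (M(J) = 4 - (J + J)/(J + J) = 4 - 2*J/(2*J) = 4 - 2*J*1/(2*J) = 4 - 1*1 = 4 - 1 = 3)
H(N, G) = N + 6*G
93*(((-19 + 28) - 7) + H(4, M(1/(3 - 4)))) = 93*(((-19 + 28) - 7) + (4 + 6*3)) = 93*((9 - 7) + (4 + 18)) = 93*(2 + 22) = 93*24 = 2232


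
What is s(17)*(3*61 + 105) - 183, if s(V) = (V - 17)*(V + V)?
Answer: -183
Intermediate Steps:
s(V) = 2*V*(-17 + V) (s(V) = (-17 + V)*(2*V) = 2*V*(-17 + V))
s(17)*(3*61 + 105) - 183 = (2*17*(-17 + 17))*(3*61 + 105) - 183 = (2*17*0)*(183 + 105) - 183 = 0*288 - 183 = 0 - 183 = -183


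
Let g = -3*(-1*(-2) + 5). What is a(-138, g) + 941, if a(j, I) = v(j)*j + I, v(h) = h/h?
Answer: 782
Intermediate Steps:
v(h) = 1
g = -21 (g = -3*(2 + 5) = -3*7 = -21)
a(j, I) = I + j (a(j, I) = 1*j + I = j + I = I + j)
a(-138, g) + 941 = (-21 - 138) + 941 = -159 + 941 = 782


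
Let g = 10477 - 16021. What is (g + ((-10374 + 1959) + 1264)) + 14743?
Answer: 2048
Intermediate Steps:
g = -5544
(g + ((-10374 + 1959) + 1264)) + 14743 = (-5544 + ((-10374 + 1959) + 1264)) + 14743 = (-5544 + (-8415 + 1264)) + 14743 = (-5544 - 7151) + 14743 = -12695 + 14743 = 2048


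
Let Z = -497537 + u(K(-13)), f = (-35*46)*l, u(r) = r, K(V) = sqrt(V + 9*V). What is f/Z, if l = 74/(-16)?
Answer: -14819139545/990172265996 - 29785*I*sqrt(130)/990172265996 ≈ -0.014966 - 3.4297e-7*I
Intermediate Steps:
l = -37/8 (l = 74*(-1/16) = -37/8 ≈ -4.6250)
K(V) = sqrt(10)*sqrt(V) (K(V) = sqrt(10*V) = sqrt(10)*sqrt(V))
f = 29785/4 (f = -35*46*(-37/8) = -1610*(-37/8) = 29785/4 ≈ 7446.3)
Z = -497537 + I*sqrt(130) (Z = -497537 + sqrt(10)*sqrt(-13) = -497537 + sqrt(10)*(I*sqrt(13)) = -497537 + I*sqrt(130) ≈ -4.9754e+5 + 11.402*I)
f/Z = 29785/(4*(-497537 + I*sqrt(130)))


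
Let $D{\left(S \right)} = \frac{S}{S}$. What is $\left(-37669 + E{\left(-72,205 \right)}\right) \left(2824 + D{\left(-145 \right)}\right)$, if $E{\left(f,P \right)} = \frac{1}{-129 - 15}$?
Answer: $- \frac{15323752025}{144} \approx -1.0641 \cdot 10^{8}$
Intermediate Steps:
$D{\left(S \right)} = 1$
$E{\left(f,P \right)} = - \frac{1}{144}$ ($E{\left(f,P \right)} = \frac{1}{-144} = - \frac{1}{144}$)
$\left(-37669 + E{\left(-72,205 \right)}\right) \left(2824 + D{\left(-145 \right)}\right) = \left(-37669 - \frac{1}{144}\right) \left(2824 + 1\right) = \left(- \frac{5424337}{144}\right) 2825 = - \frac{15323752025}{144}$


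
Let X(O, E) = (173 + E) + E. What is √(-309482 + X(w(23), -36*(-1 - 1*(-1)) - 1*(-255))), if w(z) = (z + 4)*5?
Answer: 3*I*√34311 ≈ 555.7*I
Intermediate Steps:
w(z) = 20 + 5*z (w(z) = (4 + z)*5 = 20 + 5*z)
X(O, E) = 173 + 2*E
√(-309482 + X(w(23), -36*(-1 - 1*(-1)) - 1*(-255))) = √(-309482 + (173 + 2*(-36*(-1 - 1*(-1)) - 1*(-255)))) = √(-309482 + (173 + 2*(-36*(-1 + 1) + 255))) = √(-309482 + (173 + 2*(-36*0 + 255))) = √(-309482 + (173 + 2*(0 + 255))) = √(-309482 + (173 + 2*255)) = √(-309482 + (173 + 510)) = √(-309482 + 683) = √(-308799) = 3*I*√34311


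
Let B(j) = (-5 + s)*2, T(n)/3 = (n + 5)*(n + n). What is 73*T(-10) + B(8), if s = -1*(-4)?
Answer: 21898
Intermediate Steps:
s = 4
T(n) = 6*n*(5 + n) (T(n) = 3*((n + 5)*(n + n)) = 3*((5 + n)*(2*n)) = 3*(2*n*(5 + n)) = 6*n*(5 + n))
B(j) = -2 (B(j) = (-5 + 4)*2 = -1*2 = -2)
73*T(-10) + B(8) = 73*(6*(-10)*(5 - 10)) - 2 = 73*(6*(-10)*(-5)) - 2 = 73*300 - 2 = 21900 - 2 = 21898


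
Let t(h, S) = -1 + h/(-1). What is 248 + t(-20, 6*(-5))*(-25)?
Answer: -227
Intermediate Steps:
t(h, S) = -1 - h (t(h, S) = -1 + h*(-1) = -1 - h)
248 + t(-20, 6*(-5))*(-25) = 248 + (-1 - 1*(-20))*(-25) = 248 + (-1 + 20)*(-25) = 248 + 19*(-25) = 248 - 475 = -227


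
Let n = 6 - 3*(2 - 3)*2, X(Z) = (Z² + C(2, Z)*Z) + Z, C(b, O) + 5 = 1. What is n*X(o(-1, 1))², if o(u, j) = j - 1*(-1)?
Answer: 48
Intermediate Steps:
C(b, O) = -4 (C(b, O) = -5 + 1 = -4)
o(u, j) = 1 + j (o(u, j) = j + 1 = 1 + j)
X(Z) = Z² - 3*Z (X(Z) = (Z² - 4*Z) + Z = Z² - 3*Z)
n = 12 (n = 6 - (-3)*2 = 6 - 3*(-2) = 6 + 6 = 12)
n*X(o(-1, 1))² = 12*((1 + 1)*(-3 + (1 + 1)))² = 12*(2*(-3 + 2))² = 12*(2*(-1))² = 12*(-2)² = 12*4 = 48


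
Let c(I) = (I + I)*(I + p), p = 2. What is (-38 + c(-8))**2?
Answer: 3364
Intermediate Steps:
c(I) = 2*I*(2 + I) (c(I) = (I + I)*(I + 2) = (2*I)*(2 + I) = 2*I*(2 + I))
(-38 + c(-8))**2 = (-38 + 2*(-8)*(2 - 8))**2 = (-38 + 2*(-8)*(-6))**2 = (-38 + 96)**2 = 58**2 = 3364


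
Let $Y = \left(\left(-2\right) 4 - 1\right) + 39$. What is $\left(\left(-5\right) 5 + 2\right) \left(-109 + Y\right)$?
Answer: $1817$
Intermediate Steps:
$Y = 30$ ($Y = \left(-8 - 1\right) + 39 = -9 + 39 = 30$)
$\left(\left(-5\right) 5 + 2\right) \left(-109 + Y\right) = \left(\left(-5\right) 5 + 2\right) \left(-109 + 30\right) = \left(-25 + 2\right) \left(-79\right) = \left(-23\right) \left(-79\right) = 1817$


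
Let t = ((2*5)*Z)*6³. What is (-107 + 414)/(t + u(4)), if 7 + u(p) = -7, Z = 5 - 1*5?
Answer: -307/14 ≈ -21.929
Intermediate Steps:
Z = 0 (Z = 5 - 5 = 0)
u(p) = -14 (u(p) = -7 - 7 = -14)
t = 0 (t = ((2*5)*0)*6³ = (10*0)*216 = 0*216 = 0)
(-107 + 414)/(t + u(4)) = (-107 + 414)/(0 - 14) = 307/(-14) = 307*(-1/14) = -307/14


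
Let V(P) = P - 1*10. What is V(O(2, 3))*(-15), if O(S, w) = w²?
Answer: 15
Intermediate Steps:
V(P) = -10 + P (V(P) = P - 10 = -10 + P)
V(O(2, 3))*(-15) = (-10 + 3²)*(-15) = (-10 + 9)*(-15) = -1*(-15) = 15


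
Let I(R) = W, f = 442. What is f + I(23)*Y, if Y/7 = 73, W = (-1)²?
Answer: 953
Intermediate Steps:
W = 1
I(R) = 1
Y = 511 (Y = 7*73 = 511)
f + I(23)*Y = 442 + 1*511 = 442 + 511 = 953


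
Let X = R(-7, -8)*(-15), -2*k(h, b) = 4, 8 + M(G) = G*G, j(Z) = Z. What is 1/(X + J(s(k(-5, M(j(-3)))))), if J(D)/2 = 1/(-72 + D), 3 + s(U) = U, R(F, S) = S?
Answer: 77/9238 ≈ 0.0083351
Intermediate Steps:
M(G) = -8 + G**2 (M(G) = -8 + G*G = -8 + G**2)
k(h, b) = -2 (k(h, b) = -1/2*4 = -2)
s(U) = -3 + U
J(D) = 2/(-72 + D)
X = 120 (X = -8*(-15) = 120)
1/(X + J(s(k(-5, M(j(-3)))))) = 1/(120 + 2/(-72 + (-3 - 2))) = 1/(120 + 2/(-72 - 5)) = 1/(120 + 2/(-77)) = 1/(120 + 2*(-1/77)) = 1/(120 - 2/77) = 1/(9238/77) = 77/9238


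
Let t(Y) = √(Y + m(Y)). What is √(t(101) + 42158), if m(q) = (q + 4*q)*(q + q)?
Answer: √(42158 + √102111) ≈ 206.10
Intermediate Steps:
m(q) = 10*q² (m(q) = (5*q)*(2*q) = 10*q²)
t(Y) = √(Y + 10*Y²)
√(t(101) + 42158) = √(√(101*(1 + 10*101)) + 42158) = √(√(101*(1 + 1010)) + 42158) = √(√(101*1011) + 42158) = √(√102111 + 42158) = √(42158 + √102111)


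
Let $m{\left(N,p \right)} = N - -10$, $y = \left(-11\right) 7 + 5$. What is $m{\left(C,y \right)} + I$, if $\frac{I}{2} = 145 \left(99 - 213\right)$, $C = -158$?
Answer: $-33208$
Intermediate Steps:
$y = -72$ ($y = -77 + 5 = -72$)
$m{\left(N,p \right)} = 10 + N$ ($m{\left(N,p \right)} = N + 10 = 10 + N$)
$I = -33060$ ($I = 2 \cdot 145 \left(99 - 213\right) = 2 \cdot 145 \left(-114\right) = 2 \left(-16530\right) = -33060$)
$m{\left(C,y \right)} + I = \left(10 - 158\right) - 33060 = -148 - 33060 = -33208$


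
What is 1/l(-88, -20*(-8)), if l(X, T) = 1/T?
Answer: 160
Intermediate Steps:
1/l(-88, -20*(-8)) = 1/(1/(-20*(-8))) = 1/(1/160) = 160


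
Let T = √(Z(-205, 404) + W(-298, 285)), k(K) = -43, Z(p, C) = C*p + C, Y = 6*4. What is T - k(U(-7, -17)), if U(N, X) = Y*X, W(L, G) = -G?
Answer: 43 + 9*I*√1021 ≈ 43.0 + 287.58*I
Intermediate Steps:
Y = 24
Z(p, C) = C + C*p
U(N, X) = 24*X
T = 9*I*√1021 (T = √(404*(1 - 205) - 1*285) = √(404*(-204) - 285) = √(-82416 - 285) = √(-82701) = 9*I*√1021 ≈ 287.58*I)
T - k(U(-7, -17)) = 9*I*√1021 - 1*(-43) = 9*I*√1021 + 43 = 43 + 9*I*√1021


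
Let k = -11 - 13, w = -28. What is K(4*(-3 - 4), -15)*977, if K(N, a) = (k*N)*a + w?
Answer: -9875516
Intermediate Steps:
k = -24
K(N, a) = -28 - 24*N*a (K(N, a) = (-24*N)*a - 28 = -24*N*a - 28 = -28 - 24*N*a)
K(4*(-3 - 4), -15)*977 = (-28 - 24*4*(-3 - 4)*(-15))*977 = (-28 - 24*4*(-7)*(-15))*977 = (-28 - 24*(-28)*(-15))*977 = (-28 - 10080)*977 = -10108*977 = -9875516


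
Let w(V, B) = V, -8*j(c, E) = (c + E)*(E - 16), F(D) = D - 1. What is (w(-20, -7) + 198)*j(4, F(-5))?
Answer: -979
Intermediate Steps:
F(D) = -1 + D
j(c, E) = -(-16 + E)*(E + c)/8 (j(c, E) = -(c + E)*(E - 16)/8 = -(E + c)*(-16 + E)/8 = -(-16 + E)*(E + c)/8)
(w(-20, -7) + 198)*j(4, F(-5)) = (-20 + 198)*(2*(-1 - 5) + 2*4 - (-1 - 5)**2/8 - 1/8*(-1 - 5)*4) = 178*(2*(-6) + 8 - 1/8*(-6)**2 - 1/8*(-6)*4) = 178*(-12 + 8 - 1/8*36 + 3) = 178*(-12 + 8 - 9/2 + 3) = 178*(-11/2) = -979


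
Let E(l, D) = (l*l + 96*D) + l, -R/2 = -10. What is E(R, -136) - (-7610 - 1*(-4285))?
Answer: -9311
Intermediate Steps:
R = 20 (R = -2*(-10) = 20)
E(l, D) = l + l² + 96*D (E(l, D) = (l² + 96*D) + l = l + l² + 96*D)
E(R, -136) - (-7610 - 1*(-4285)) = (20 + 20² + 96*(-136)) - (-7610 - 1*(-4285)) = (20 + 400 - 13056) - (-7610 + 4285) = -12636 - 1*(-3325) = -12636 + 3325 = -9311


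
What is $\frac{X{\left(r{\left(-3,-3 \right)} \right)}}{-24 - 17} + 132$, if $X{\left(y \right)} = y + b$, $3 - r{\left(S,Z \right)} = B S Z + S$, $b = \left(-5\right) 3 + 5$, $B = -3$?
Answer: $\frac{5389}{41} \approx 131.44$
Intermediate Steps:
$b = -10$ ($b = -15 + 5 = -10$)
$r{\left(S,Z \right)} = 3 - S + 3 S Z$ ($r{\left(S,Z \right)} = 3 - \left(- 3 S Z + S\right) = 3 - \left(S - 3 S Z\right) = 3 + \left(- S + 3 S Z\right) = 3 - S + 3 S Z$)
$X{\left(y \right)} = -10 + y$ ($X{\left(y \right)} = y - 10 = -10 + y$)
$\frac{X{\left(r{\left(-3,-3 \right)} \right)}}{-24 - 17} + 132 = \frac{-10 + \left(3 - -3 + 3 \left(-3\right) \left(-3\right)\right)}{-24 - 17} + 132 = \frac{-10 + \left(3 + 3 + 27\right)}{-41} + 132 = \left(-10 + 33\right) \left(- \frac{1}{41}\right) + 132 = 23 \left(- \frac{1}{41}\right) + 132 = - \frac{23}{41} + 132 = \frac{5389}{41}$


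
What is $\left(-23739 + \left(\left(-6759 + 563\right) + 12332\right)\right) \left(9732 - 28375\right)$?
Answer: $328172729$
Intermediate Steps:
$\left(-23739 + \left(\left(-6759 + 563\right) + 12332\right)\right) \left(9732 - 28375\right) = \left(-23739 + \left(-6196 + 12332\right)\right) \left(-18643\right) = \left(-23739 + 6136\right) \left(-18643\right) = \left(-17603\right) \left(-18643\right) = 328172729$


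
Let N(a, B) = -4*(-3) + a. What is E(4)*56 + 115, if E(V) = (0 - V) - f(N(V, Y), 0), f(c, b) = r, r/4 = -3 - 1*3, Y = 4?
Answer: 1235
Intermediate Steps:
N(a, B) = 12 + a
r = -24 (r = 4*(-3 - 1*3) = 4*(-3 - 3) = 4*(-6) = -24)
f(c, b) = -24
E(V) = 24 - V (E(V) = (0 - V) - 1*(-24) = -V + 24 = 24 - V)
E(4)*56 + 115 = (24 - 1*4)*56 + 115 = (24 - 4)*56 + 115 = 20*56 + 115 = 1120 + 115 = 1235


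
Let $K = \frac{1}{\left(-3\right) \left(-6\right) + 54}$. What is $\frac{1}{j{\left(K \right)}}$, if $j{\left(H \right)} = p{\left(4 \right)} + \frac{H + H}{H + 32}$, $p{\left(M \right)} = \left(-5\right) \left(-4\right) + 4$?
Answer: $\frac{2305}{55322} \approx 0.041665$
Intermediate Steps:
$K = \frac{1}{72}$ ($K = \frac{1}{18 + 54} = \frac{1}{72} \approx 0.013889$)
$p{\left(M \right)} = 24$ ($p{\left(M \right)} = 20 + 4 = 24$)
$j{\left(H \right)} = 24 + \frac{2 H}{32 + H}$ ($j{\left(H \right)} = 24 + \frac{H + H}{H + 32} = 24 + \frac{2 H}{32 + H}$)
$\frac{1}{j{\left(K \right)}} = \frac{1}{2 \frac{1}{32 + \frac{1}{72}} \left(384 + 13 \cdot \frac{1}{72}\right)} = \frac{1}{2 \frac{1}{\frac{2305}{72}} \left(384 + \frac{13}{72}\right)} = \frac{1}{2 \cdot \frac{72}{2305} \cdot \frac{27661}{72}} = \frac{1}{\frac{55322}{2305}} = \frac{2305}{55322}$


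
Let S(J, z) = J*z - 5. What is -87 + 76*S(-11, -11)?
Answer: 8729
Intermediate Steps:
S(J, z) = -5 + J*z
-87 + 76*S(-11, -11) = -87 + 76*(-5 - 11*(-11)) = -87 + 76*(-5 + 121) = -87 + 76*116 = -87 + 8816 = 8729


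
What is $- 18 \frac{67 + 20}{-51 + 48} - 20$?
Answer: $502$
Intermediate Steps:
$- 18 \frac{67 + 20}{-51 + 48} - 20 = - 18 \frac{87}{-3} - 20 = - 18 \cdot 87 \left(- \frac{1}{3}\right) - 20 = \left(-18\right) \left(-29\right) - 20 = 522 - 20 = 502$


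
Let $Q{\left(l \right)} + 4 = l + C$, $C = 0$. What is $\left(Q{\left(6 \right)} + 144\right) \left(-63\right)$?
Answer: $-9198$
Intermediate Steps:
$Q{\left(l \right)} = -4 + l$ ($Q{\left(l \right)} = -4 + \left(l + 0\right) = -4 + l$)
$\left(Q{\left(6 \right)} + 144\right) \left(-63\right) = \left(\left(-4 + 6\right) + 144\right) \left(-63\right) = \left(2 + 144\right) \left(-63\right) = 146 \left(-63\right) = -9198$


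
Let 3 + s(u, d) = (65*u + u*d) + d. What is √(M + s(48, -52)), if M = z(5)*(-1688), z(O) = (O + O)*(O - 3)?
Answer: I*√33191 ≈ 182.18*I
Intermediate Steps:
z(O) = 2*O*(-3 + O) (z(O) = (2*O)*(-3 + O) = 2*O*(-3 + O))
M = -33760 (M = (2*5*(-3 + 5))*(-1688) = (2*5*2)*(-1688) = 20*(-1688) = -33760)
s(u, d) = -3 + d + 65*u + d*u (s(u, d) = -3 + ((65*u + u*d) + d) = -3 + ((65*u + d*u) + d) = -3 + (d + 65*u + d*u) = -3 + d + 65*u + d*u)
√(M + s(48, -52)) = √(-33760 + (-3 - 52 + 65*48 - 52*48)) = √(-33760 + (-3 - 52 + 3120 - 2496)) = √(-33760 + 569) = √(-33191) = I*√33191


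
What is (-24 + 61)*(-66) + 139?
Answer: -2303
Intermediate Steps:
(-24 + 61)*(-66) + 139 = 37*(-66) + 139 = -2442 + 139 = -2303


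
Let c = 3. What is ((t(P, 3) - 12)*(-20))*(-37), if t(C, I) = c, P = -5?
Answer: -6660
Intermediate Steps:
t(C, I) = 3
((t(P, 3) - 12)*(-20))*(-37) = ((3 - 12)*(-20))*(-37) = -9*(-20)*(-37) = 180*(-37) = -6660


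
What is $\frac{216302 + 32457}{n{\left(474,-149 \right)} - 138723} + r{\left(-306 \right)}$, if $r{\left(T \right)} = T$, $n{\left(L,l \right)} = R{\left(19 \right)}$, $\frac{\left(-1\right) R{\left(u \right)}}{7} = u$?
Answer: $- \frac{42738695}{138856} \approx -307.79$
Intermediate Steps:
$R{\left(u \right)} = - 7 u$
$n{\left(L,l \right)} = -133$ ($n{\left(L,l \right)} = \left(-7\right) 19 = -133$)
$\frac{216302 + 32457}{n{\left(474,-149 \right)} - 138723} + r{\left(-306 \right)} = \frac{216302 + 32457}{-133 - 138723} - 306 = \frac{248759}{-138856} - 306 = 248759 \left(- \frac{1}{138856}\right) - 306 = - \frac{248759}{138856} - 306 = - \frac{42738695}{138856}$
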